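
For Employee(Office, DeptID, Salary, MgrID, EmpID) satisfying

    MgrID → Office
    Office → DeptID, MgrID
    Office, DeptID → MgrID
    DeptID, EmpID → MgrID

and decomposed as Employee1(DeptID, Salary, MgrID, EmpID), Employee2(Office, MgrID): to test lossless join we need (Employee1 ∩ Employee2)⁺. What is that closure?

Employee1 ∩ Employee2 = {MgrID}.
MgrID → Office applies, adding Office
Office → DeptID, MgrID applies, adding DeptID
Closure: {Office, DeptID, MgrID}.

Office, DeptID, MgrID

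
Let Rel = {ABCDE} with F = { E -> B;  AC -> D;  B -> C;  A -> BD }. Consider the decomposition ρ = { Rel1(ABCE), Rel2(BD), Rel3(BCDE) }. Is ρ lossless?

Chase test. Columns are ABCDE; row i has aⱼ where attribute j ∈ Reli, else bᵢⱼ.
Initial tableau (one row per fragment):
  row 1: a1 a2 a3 b14 a5
  row 2: b21 a2 b23 a4 b25
  row 3: b31 a2 a3 a4 a5
Rows 1 and 2 agree on B; apply B→C and equate their C entries.
No row becomes fully distinguished — the join is lossy.

No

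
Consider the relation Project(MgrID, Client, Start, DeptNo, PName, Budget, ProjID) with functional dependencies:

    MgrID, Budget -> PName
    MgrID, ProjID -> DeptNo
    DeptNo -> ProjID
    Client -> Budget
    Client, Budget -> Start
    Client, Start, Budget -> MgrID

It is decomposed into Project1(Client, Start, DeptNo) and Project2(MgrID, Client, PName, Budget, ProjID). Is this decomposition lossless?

No

Common attributes: Project1 ∩ Project2 = {Client}.
Closure of {Client}: Client → Budget applies, adding Budget; Client, Budget → Start applies, adding Start; Client, Start, Budget → MgrID applies, adding MgrID; MgrID, Budget → PName applies, adding PName. So (Client)⁺ = {MgrID, Client, Start, PName, Budget}.
The closure contains neither all of Project1 = {Client, Start, DeptNo} nor all of Project2 = {MgrID, Client, PName, Budget, ProjID}, so the common attributes are not a superkey of either fragment. The join is lossy.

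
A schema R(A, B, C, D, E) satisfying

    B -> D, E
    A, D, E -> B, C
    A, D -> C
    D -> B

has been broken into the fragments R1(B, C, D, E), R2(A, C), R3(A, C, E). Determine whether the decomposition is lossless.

No

Chase test. Columns are A, B, C, D, E; row i has aⱼ where attribute j ∈ Ri, else bᵢⱼ.
Initial tableau (one row per fragment):
  row 1: b11 a2 a3 a4 a5
  row 2: a1 b22 a3 b24 b25
  row 3: a1 b32 a3 b34 a5
No row becomes fully distinguished — the join is lossy.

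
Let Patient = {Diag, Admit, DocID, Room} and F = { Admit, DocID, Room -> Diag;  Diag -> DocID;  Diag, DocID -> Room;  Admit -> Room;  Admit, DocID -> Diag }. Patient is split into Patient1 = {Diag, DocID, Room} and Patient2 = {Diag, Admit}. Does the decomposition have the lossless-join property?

Common attributes: Patient1 ∩ Patient2 = {Diag}.
Closure of {Diag}: Diag → DocID applies, adding DocID; Diag, DocID → Room applies, adding Room. So (Diag)⁺ = {Diag, DocID, Room}.
This closure contains every attribute of Patient1, so Patient1 ∩ Patient2 → Patient1. The join is lossless.

Yes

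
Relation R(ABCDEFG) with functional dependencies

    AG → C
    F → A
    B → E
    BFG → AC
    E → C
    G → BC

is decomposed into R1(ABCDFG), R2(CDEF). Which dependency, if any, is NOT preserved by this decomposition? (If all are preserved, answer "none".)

B → E

Check B → E: no single fragment contains all of {BE}, and the restricted closure of {B} across the fragments never reaches {E}.
AG → C is preserved.
F → A is preserved.
BFG → AC is preserved.
E → C is preserved.
G → BC is preserved.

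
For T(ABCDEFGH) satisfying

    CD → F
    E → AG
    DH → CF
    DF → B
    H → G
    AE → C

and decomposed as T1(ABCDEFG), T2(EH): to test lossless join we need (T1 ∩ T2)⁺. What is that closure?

ACEG

T1 ∩ T2 = {E}.
E → AG applies, adding AG
AE → C applies, adding C
Closure: {ACEG}.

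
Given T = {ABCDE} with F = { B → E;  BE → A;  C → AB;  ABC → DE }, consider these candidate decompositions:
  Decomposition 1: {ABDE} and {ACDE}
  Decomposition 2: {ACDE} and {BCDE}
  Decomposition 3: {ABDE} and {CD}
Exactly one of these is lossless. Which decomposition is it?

Decomposition 1: common = {ADE}, closure = {ADE} → lossy.
Decomposition 2: common = {CDE}, closure = {ABCDE} → lossless.
Decomposition 3: common = {D}, closure = {D} → lossy.

Decomposition 2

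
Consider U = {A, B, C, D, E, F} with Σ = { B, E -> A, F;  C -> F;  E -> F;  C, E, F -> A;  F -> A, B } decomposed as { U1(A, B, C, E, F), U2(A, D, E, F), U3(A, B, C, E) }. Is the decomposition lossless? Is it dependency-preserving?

Lossless test (chase): Rows 1 and 3 agree on B, E; apply B, E→A, F and equate their A, F entries. Rows 1 and 2 agree on F; apply F→A, B and equate their A, B entries. No row becomes fully distinguished — the join is lossy.
Dependency preservation: every FD's attributes lie within a single fragment, so each can be enforced locally — preserved.

lossy but dependency-preserving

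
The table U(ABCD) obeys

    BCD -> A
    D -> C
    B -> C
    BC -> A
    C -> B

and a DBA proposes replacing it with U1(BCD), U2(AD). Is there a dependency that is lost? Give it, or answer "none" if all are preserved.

Check BC → A: no single fragment contains all of {ABC}, and the restricted closure of {BC} across the fragments never reaches {A}.
BCD → A is preserved.
D → C is preserved.
B → C is preserved.
C → B is preserved.

BC -> A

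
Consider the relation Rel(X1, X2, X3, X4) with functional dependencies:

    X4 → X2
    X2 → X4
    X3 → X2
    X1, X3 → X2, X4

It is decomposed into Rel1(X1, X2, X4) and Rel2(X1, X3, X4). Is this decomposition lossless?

Common attributes: Rel1 ∩ Rel2 = {X1, X4}.
Closure of {X1, X4}: X4 → X2 applies, adding X2. So (X1, X4)⁺ = {X1, X2, X4}.
This closure contains every attribute of Rel1, so Rel1 ∩ Rel2 → Rel1. The join is lossless.

Yes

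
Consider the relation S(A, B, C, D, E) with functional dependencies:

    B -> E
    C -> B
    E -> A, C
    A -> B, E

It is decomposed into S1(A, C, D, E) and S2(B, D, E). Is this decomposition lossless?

Common attributes: S1 ∩ S2 = {D, E}.
Closure of {D, E}: E → A, C applies, adding A, C; A → B, E applies, adding B. So (D, E)⁺ = {A, B, C, D, E}.
This closure contains every attribute of S1, so S1 ∩ S2 → S1. The join is lossless.

Yes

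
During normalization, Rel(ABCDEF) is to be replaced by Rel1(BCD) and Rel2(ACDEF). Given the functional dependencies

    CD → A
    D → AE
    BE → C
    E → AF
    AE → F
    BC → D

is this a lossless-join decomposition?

Yes

Common attributes: Rel1 ∩ Rel2 = {CD}.
Closure of {CD}: CD → A applies, adding A; D → AE applies, adding E; E → AF applies, adding F. So (CD)⁺ = {ACDEF}.
This closure contains every attribute of Rel2, so Rel1 ∩ Rel2 → Rel2. The join is lossless.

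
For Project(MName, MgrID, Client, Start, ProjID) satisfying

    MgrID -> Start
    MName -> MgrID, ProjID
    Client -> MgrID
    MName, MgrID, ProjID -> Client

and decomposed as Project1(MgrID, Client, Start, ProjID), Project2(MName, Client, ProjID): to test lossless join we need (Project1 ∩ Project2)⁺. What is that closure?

Project1 ∩ Project2 = {Client, ProjID}.
Client → MgrID applies, adding MgrID
MgrID → Start applies, adding Start
Closure: {MgrID, Client, Start, ProjID}.

MgrID, Client, Start, ProjID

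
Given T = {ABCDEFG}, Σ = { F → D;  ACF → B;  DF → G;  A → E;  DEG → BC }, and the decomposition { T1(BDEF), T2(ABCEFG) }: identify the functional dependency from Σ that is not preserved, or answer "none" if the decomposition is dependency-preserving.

Check DEG → BC: no single fragment contains all of {BCDEG}, and the restricted closure of {DEG} across the fragments never reaches {BC}.
F → D is preserved.
ACF → B is preserved.
DF → G is preserved.
A → E is preserved.

DEG → BC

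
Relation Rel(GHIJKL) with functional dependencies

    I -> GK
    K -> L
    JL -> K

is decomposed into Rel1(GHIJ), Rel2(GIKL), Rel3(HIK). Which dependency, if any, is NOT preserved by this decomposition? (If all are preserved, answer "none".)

Check JL → K: no single fragment contains all of {JKL}, and the restricted closure of {JL} across the fragments never reaches {K}.
I → GK is preserved.
K → L is preserved.

JL -> K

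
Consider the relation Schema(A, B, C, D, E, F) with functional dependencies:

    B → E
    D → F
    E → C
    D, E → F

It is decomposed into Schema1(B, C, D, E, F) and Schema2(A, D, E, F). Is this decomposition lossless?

No

Common attributes: Schema1 ∩ Schema2 = {D, E, F}.
Closure of {D, E, F}: E → C applies, adding C. So (D, E, F)⁺ = {C, D, E, F}.
The closure contains neither all of Schema1 = {B, C, D, E, F} nor all of Schema2 = {A, D, E, F}, so the common attributes are not a superkey of either fragment. The join is lossy.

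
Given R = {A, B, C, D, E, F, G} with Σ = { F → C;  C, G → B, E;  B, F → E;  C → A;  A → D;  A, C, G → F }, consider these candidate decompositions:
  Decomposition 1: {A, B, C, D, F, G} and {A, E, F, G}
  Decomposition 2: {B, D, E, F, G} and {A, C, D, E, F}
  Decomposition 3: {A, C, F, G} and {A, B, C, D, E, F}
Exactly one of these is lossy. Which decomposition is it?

Decomposition 3

Decomposition 1: common = {A, F, G}, closure = {A, B, C, D, E, F, G} → lossless.
Decomposition 2: common = {D, E, F}, closure = {A, C, D, E, F} → lossless.
Decomposition 3: common = {A, C, F}, closure = {A, C, D, F} → lossy.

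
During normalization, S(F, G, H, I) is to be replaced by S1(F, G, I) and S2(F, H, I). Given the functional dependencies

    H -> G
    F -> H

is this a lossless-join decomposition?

Common attributes: S1 ∩ S2 = {F, I}.
Closure of {F, I}: F → H applies, adding H; H → G applies, adding G. So (F, I)⁺ = {F, G, H, I}.
This closure contains every attribute of S1, so S1 ∩ S2 → S1. The join is lossless.

Yes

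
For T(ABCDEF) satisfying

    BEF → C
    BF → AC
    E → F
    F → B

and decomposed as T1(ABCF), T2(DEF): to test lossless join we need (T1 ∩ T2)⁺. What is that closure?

T1 ∩ T2 = {F}.
F → B applies, adding B
BF → AC applies, adding AC
Closure: {ABCF}.

ABCF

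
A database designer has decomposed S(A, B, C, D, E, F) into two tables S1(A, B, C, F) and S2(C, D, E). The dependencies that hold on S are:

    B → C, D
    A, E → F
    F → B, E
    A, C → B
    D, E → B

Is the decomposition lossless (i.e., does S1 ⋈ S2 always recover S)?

No

Common attributes: S1 ∩ S2 = {C}.
No dependency enlarges {C}, so (C)⁺ = {C}.
The closure contains neither all of S1 = {A, B, C, F} nor all of S2 = {C, D, E}, so the common attributes are not a superkey of either fragment. The join is lossy.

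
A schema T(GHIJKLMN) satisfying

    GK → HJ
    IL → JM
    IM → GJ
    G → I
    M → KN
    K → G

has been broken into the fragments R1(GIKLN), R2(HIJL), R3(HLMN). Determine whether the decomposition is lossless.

Chase test. Columns are GHIJKLMN; row i has aⱼ where attribute j ∈ Ri, else bᵢⱼ.
Initial tableau (one row per fragment):
  row 1: a1 b12 a3 b14 a5 a6 b17 a8
  row 2: b21 a2 a3 a4 b25 a6 b27 b28
  row 3: b31 a2 b33 b34 b35 a6 a7 a8
Rows 1 and 2 agree on IL; apply IL→JM and equate their JM entries.
Rows 1 and 2 agree on IM; apply IM→GJ and equate their GJ entries.
Rows 1 and 2 agree on M; apply M→KN and equate their KN entries.
Rows 1 and 2 agree on GK; apply GK→HJ and equate their HJ entries.
No row becomes fully distinguished — the join is lossy.

No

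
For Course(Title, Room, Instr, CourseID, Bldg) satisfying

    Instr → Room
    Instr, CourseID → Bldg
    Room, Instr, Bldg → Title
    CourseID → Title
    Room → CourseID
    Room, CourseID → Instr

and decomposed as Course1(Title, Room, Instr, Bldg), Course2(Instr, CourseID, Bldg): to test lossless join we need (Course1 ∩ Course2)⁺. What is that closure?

Title, Room, Instr, CourseID, Bldg

Course1 ∩ Course2 = {Instr, Bldg}.
Instr → Room applies, adding Room
Room, Instr, Bldg → Title applies, adding Title
Room → CourseID applies, adding CourseID
Closure: {Title, Room, Instr, CourseID, Bldg}.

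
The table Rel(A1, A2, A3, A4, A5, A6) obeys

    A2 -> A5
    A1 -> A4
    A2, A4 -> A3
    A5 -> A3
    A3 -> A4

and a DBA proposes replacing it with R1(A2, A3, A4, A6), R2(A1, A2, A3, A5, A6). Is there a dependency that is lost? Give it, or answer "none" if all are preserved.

A1 -> A4

Check A1 → A4: no single fragment contains all of {A1, A4}, and the restricted closure of {A1} across the fragments never reaches {A4}.
A2 → A5 is preserved.
A2, A4 → A3 is preserved.
A5 → A3 is preserved.
A3 → A4 is preserved.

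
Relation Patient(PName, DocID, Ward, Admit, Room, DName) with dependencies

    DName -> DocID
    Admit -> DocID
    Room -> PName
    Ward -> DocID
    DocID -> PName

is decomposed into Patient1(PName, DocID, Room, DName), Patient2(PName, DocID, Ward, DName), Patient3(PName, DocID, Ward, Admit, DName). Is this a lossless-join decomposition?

No

Chase test. Columns are PName, DocID, Ward, Admit, Room, DName; row i has aⱼ where attribute j ∈ Patienti, else bᵢⱼ.
Initial tableau (one row per fragment):
  row 1: a1 a2 b13 b14 a5 a6
  row 2: a1 a2 a3 b24 b25 a6
  row 3: a1 a2 a3 a4 b35 a6
No row becomes fully distinguished — the join is lossy.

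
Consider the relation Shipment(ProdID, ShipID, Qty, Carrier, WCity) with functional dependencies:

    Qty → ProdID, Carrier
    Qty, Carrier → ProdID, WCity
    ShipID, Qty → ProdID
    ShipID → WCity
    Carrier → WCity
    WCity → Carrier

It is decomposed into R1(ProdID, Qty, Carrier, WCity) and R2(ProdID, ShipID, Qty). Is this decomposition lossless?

Yes

Common attributes: R1 ∩ R2 = {ProdID, Qty}.
Closure of {ProdID, Qty}: Qty → ProdID, Carrier applies, adding Carrier; Qty, Carrier → ProdID, WCity applies, adding WCity. So (ProdID, Qty)⁺ = {ProdID, Qty, Carrier, WCity}.
This closure contains every attribute of R1, so R1 ∩ R2 → R1. The join is lossless.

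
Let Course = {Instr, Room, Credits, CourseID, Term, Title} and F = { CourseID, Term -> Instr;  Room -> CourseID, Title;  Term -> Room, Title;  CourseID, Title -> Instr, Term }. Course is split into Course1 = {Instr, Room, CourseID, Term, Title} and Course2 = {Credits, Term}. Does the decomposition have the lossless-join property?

Yes

Common attributes: Course1 ∩ Course2 = {Term}.
Closure of {Term}: Term → Room, Title applies, adding Room, Title; Room → CourseID, Title applies, adding CourseID; CourseID, Title → Instr, Term applies, adding Instr. So (Term)⁺ = {Instr, Room, CourseID, Term, Title}.
This closure contains every attribute of Course1, so Course1 ∩ Course2 → Course1. The join is lossless.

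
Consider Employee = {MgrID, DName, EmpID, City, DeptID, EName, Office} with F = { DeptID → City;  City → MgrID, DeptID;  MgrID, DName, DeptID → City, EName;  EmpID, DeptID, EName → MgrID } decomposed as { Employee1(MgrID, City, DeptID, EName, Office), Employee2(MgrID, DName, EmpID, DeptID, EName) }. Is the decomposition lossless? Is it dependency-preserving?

Lossless test: (MgrID, DeptID, EName)⁺ = {MgrID, City, DeptID, EName}, which is a superkey of neither fragment — lossy.
Dependency preservation: MgrID, DName, DeptID → City, EName is not contained in any single fragment, but the restricted closure of its left-hand side across the fragments still reaches the right-hand side; the remaining FDs each lie inside some fragment. All dependencies are preserved.

lossy but dependency-preserving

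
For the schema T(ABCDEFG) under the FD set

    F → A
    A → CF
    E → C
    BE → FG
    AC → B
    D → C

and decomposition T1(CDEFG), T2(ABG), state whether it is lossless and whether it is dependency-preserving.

Lossless test: (G)⁺ = {G}, which is a superkey of neither fragment — lossy.
Dependency preservation: the restricted closure of {F} across the fragments never reaches {A}, so F → A cannot be enforced without a join — not preserved.

lossy and not dependency-preserving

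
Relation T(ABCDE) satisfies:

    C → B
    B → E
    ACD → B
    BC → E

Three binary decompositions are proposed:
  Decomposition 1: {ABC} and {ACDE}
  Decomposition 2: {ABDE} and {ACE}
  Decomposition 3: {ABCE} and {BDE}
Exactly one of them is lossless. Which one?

Decomposition 1

Decomposition 1: common = {AC}, closure = {ABCE} → lossless.
Decomposition 2: common = {AE}, closure = {AE} → lossy.
Decomposition 3: common = {BE}, closure = {BE} → lossy.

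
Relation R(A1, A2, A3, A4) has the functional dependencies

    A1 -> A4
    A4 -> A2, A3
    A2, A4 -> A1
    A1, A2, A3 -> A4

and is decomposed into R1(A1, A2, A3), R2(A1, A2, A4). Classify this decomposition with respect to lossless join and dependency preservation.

Lossless test: (A1, A2)⁺ = {A1, A2, A3, A4}, which contains all of one fragment — lossless.
Dependency preservation: A4 → A2, A3; A1, A2, A3 → A4 are not contained in any single fragment, but the restricted closure of each left-hand side across the fragments still reaches the right-hand side; the remaining FDs each lie inside some fragment. All dependencies are preserved.

lossless and dependency-preserving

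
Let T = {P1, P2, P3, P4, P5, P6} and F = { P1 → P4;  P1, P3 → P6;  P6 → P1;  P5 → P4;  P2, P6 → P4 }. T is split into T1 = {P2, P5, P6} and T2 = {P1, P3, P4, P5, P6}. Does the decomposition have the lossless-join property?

No

Common attributes: T1 ∩ T2 = {P5, P6}.
Closure of {P5, P6}: P6 → P1 applies, adding P1; P5 → P4 applies, adding P4. So (P5, P6)⁺ = {P1, P4, P5, P6}.
The closure contains neither all of T1 = {P2, P5, P6} nor all of T2 = {P1, P3, P4, P5, P6}, so the common attributes are not a superkey of either fragment. The join is lossy.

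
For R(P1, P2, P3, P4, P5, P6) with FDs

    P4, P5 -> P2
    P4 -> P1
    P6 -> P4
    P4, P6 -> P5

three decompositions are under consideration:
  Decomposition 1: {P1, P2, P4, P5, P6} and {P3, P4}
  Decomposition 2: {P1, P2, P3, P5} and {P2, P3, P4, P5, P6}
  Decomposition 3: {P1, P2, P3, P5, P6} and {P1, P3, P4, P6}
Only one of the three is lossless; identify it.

Decomposition 3

Decomposition 1: common = {P4}, closure = {P1, P4} → lossy.
Decomposition 2: common = {P2, P3, P5}, closure = {P2, P3, P5} → lossy.
Decomposition 3: common = {P1, P3, P6}, closure = {P1, P2, P3, P4, P5, P6} → lossless.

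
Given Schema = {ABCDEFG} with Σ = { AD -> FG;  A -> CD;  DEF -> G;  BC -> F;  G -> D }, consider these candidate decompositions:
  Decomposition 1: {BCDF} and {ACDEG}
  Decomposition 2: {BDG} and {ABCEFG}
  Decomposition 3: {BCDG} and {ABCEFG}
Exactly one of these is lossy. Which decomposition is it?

Decomposition 1: common = {CD}, closure = {CD} → lossy.
Decomposition 2: common = {BG}, closure = {BDG} → lossless.
Decomposition 3: common = {BCG}, closure = {BCDFG} → lossless.

Decomposition 1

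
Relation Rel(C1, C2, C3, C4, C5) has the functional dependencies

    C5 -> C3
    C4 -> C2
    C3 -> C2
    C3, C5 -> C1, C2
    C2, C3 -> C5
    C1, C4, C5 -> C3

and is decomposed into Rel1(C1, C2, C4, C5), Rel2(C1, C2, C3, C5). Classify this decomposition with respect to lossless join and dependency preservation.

Lossless test: (C1, C2, C5)⁺ = {C1, C2, C3, C5}, which contains all of one fragment — lossless.
Dependency preservation: C1, C4, C5 → C3 is not contained in any single fragment, but the restricted closure of its left-hand side across the fragments still reaches the right-hand side; the remaining FDs each lie inside some fragment. All dependencies are preserved.

lossless and dependency-preserving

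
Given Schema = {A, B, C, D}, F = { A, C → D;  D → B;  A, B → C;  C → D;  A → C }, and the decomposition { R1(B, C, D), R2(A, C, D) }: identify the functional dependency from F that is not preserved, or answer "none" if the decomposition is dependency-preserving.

none

A, C → D lies within R2.
D → B lies within R1.
A, B → C: restricted closure across fragments reaches C.
C → D lies within R1.
A → C lies within R2.
Every dependency is enforceable on the fragments, so the decomposition is dependency-preserving.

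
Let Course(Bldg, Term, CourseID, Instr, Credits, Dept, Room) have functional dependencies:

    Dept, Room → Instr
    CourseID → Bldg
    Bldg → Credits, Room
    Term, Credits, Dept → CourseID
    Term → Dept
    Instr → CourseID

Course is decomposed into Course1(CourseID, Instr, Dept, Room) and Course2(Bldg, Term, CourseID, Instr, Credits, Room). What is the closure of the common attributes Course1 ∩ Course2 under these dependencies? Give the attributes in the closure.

Bldg, CourseID, Instr, Credits, Room

Course1 ∩ Course2 = {CourseID, Instr, Room}.
CourseID → Bldg applies, adding Bldg
Bldg → Credits, Room applies, adding Credits
Closure: {Bldg, CourseID, Instr, Credits, Room}.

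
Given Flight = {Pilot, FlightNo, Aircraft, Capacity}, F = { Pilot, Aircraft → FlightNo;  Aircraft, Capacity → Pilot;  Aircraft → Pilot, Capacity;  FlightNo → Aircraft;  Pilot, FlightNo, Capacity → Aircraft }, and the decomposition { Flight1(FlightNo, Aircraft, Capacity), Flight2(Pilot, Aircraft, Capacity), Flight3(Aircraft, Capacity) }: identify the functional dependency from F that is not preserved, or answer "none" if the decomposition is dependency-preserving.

Pilot, Aircraft → FlightNo: restricted closure across fragments reaches FlightNo.
Aircraft, Capacity → Pilot lies within Flight2.
Aircraft → Pilot, Capacity lies within Flight2.
FlightNo → Aircraft lies within Flight1.
Pilot, FlightNo, Capacity → Aircraft: restricted closure across fragments reaches Aircraft.
Every dependency is enforceable on the fragments, so the decomposition is dependency-preserving.

none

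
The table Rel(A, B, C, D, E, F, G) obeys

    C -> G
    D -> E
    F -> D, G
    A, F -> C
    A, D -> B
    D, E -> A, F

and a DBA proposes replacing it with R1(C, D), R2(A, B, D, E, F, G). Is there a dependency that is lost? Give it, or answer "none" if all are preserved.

C -> G

Check C → G: no single fragment contains all of {C, G}, and the restricted closure of {C} across the fragments never reaches {G}.
D → E is preserved.
F → D, G is preserved.
A, F → C is preserved.
A, D → B is preserved.
D, E → A, F is preserved.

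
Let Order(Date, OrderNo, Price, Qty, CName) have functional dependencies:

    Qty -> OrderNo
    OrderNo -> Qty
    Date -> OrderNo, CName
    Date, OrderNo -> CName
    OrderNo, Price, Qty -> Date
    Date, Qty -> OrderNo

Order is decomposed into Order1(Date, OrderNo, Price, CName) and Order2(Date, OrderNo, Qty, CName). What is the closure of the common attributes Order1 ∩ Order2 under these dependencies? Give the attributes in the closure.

Date, OrderNo, Qty, CName

Order1 ∩ Order2 = {Date, OrderNo, CName}.
OrderNo → Qty applies, adding Qty
Closure: {Date, OrderNo, Qty, CName}.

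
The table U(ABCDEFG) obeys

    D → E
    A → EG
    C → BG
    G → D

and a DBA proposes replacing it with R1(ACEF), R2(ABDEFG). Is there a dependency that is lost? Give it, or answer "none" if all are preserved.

Check C → BG: no single fragment contains all of {BCG}, and the restricted closure of {C} across the fragments never reaches {BG}.
D → E is preserved.
A → EG is preserved.
G → D is preserved.

C → BG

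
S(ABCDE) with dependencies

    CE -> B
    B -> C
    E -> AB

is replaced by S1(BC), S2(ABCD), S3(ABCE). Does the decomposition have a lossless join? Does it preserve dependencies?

Lossless test (chase): applying each FD to every pair of rows produces no changes in the tableau, so no row becomes fully distinguished — the join is lossy.
Dependency preservation: every FD's attributes lie within a single fragment, so each can be enforced locally — preserved.

lossy but dependency-preserving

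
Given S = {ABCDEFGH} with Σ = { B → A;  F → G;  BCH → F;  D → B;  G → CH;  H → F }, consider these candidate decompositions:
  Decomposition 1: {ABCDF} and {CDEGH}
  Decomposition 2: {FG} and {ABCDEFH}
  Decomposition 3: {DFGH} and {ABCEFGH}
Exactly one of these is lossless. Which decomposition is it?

Decomposition 1: common = {CD}, closure = {ABCD} → lossy.
Decomposition 2: common = {F}, closure = {CFGH} → lossless.
Decomposition 3: common = {FGH}, closure = {CFGH} → lossy.

Decomposition 2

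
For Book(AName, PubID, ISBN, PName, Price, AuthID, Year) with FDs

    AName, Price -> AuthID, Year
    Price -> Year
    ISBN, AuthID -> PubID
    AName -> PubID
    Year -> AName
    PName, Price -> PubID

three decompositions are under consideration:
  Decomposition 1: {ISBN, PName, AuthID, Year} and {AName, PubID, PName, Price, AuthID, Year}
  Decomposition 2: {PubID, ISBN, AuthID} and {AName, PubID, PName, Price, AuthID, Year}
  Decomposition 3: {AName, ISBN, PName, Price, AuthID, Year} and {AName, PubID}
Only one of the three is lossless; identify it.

Decomposition 3

Decomposition 1: common = {PName, AuthID, Year}, closure = {AName, PubID, PName, AuthID, Year} → lossy.
Decomposition 2: common = {PubID, AuthID}, closure = {PubID, AuthID} → lossy.
Decomposition 3: common = {AName}, closure = {AName, PubID} → lossless.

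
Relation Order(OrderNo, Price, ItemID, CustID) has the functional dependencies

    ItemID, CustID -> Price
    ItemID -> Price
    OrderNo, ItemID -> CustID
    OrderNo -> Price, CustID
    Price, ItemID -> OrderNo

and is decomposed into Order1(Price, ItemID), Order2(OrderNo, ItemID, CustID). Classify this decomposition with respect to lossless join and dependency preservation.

Lossless test: (ItemID)⁺ = {OrderNo, Price, ItemID, CustID}, which contains all of one fragment — lossless.
Dependency preservation: the restricted closure of {OrderNo} across the fragments never reaches {Price, CustID}, so OrderNo → Price, CustID cannot be enforced without a join — not preserved.

lossless but not dependency-preserving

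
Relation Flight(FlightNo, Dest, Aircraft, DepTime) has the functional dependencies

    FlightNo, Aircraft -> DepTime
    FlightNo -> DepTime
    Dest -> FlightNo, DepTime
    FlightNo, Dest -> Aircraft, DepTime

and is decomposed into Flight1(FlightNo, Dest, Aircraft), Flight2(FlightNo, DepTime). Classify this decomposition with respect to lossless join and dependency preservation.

lossless and dependency-preserving

Lossless test: (FlightNo)⁺ = {FlightNo, DepTime}, which contains all of one fragment — lossless.
Dependency preservation: FlightNo, Aircraft → DepTime; Dest → FlightNo, DepTime; FlightNo, Dest → Aircraft, DepTime are not contained in any single fragment, but the restricted closure of each left-hand side across the fragments still reaches the right-hand side; the remaining FDs each lie inside some fragment. All dependencies are preserved.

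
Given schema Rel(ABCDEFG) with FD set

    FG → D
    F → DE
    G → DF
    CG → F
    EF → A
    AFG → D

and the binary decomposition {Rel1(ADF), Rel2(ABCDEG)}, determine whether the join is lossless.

Common attributes: Rel1 ∩ Rel2 = {AD}.
No dependency enlarges {AD}, so (AD)⁺ = {AD}.
The closure contains neither all of Rel1 = {ADF} nor all of Rel2 = {ABCDEG}, so the common attributes are not a superkey of either fragment. The join is lossy.

No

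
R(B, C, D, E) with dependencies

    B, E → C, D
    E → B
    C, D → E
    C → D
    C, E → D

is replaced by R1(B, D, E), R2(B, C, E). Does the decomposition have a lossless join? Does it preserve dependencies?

lossless and dependency-preserving

Lossless test: (B, E)⁺ = {B, C, D, E}, which contains all of one fragment — lossless.
Dependency preservation: B, E → C, D; C, D → E; C → D; C, E → D are not contained in any single fragment, but the restricted closure of each left-hand side across the fragments still reaches the right-hand side; the remaining FDs each lie inside some fragment. All dependencies are preserved.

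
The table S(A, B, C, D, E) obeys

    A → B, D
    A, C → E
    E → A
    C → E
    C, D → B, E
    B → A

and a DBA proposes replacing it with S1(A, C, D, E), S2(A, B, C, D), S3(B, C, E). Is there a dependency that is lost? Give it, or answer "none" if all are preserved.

none

A → B, D lies within S2.
A, C → E lies within S1.
E → A lies within S1.
C → E lies within S1.
C, D → B, E: restricted closure across fragments reaches B, E.
B → A lies within S2.
Every dependency is enforceable on the fragments, so the decomposition is dependency-preserving.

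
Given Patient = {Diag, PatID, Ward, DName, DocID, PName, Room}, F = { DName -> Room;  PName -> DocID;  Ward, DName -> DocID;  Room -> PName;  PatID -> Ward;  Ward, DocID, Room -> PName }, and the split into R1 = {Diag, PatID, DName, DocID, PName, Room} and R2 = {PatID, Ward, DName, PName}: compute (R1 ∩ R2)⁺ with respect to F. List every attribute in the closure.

R1 ∩ R2 = {PatID, DName, PName}.
DName → Room applies, adding Room
PName → DocID applies, adding DocID
PatID → Ward applies, adding Ward
Closure: {PatID, Ward, DName, DocID, PName, Room}.

PatID, Ward, DName, DocID, PName, Room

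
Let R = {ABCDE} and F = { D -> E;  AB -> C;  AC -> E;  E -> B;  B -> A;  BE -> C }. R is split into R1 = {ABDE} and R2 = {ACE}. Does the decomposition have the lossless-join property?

Common attributes: R1 ∩ R2 = {AE}.
Closure of {AE}: E → B applies, adding B; BE → C applies, adding C. So (AE)⁺ = {ABCE}.
This closure contains every attribute of R2, so R1 ∩ R2 → R2. The join is lossless.

Yes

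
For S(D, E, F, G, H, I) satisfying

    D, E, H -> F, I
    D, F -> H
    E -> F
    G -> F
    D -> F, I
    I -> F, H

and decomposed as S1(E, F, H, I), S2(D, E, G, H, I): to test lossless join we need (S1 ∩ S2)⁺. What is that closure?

S1 ∩ S2 = {E, H, I}.
E → F applies, adding F
Closure: {E, F, H, I}.

E, F, H, I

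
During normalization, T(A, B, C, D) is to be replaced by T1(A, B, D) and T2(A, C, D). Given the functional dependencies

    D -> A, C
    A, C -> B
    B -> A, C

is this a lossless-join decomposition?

Common attributes: T1 ∩ T2 = {A, D}.
Closure of {A, D}: D → A, C applies, adding C; A, C → B applies, adding B. So (A, D)⁺ = {A, B, C, D}.
This closure contains every attribute of T1, so T1 ∩ T2 → T1. The join is lossless.

Yes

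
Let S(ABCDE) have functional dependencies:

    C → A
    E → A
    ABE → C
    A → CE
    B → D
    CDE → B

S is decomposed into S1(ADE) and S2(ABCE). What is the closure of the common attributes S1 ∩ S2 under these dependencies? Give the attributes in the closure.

ACE

S1 ∩ S2 = {AE}.
A → CE applies, adding C
Closure: {ACE}.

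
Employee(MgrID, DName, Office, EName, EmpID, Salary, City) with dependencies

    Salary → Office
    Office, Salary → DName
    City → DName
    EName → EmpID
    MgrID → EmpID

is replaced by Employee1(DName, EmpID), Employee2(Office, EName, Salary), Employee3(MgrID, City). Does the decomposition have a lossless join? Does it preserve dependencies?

Lossless test (chase): applying each FD to every pair of rows produces no changes in the tableau, so no row becomes fully distinguished — the join is lossy.
Dependency preservation: the restricted closure of {Office, Salary} across the fragments never reaches {DName}, so Office, Salary → DName cannot be enforced without a join — not preserved.

lossy and not dependency-preserving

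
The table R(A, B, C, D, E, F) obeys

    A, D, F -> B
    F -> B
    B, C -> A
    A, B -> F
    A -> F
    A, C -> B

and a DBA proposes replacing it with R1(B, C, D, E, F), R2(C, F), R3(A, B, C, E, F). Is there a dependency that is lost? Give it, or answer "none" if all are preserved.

A, D, F → B: restricted closure across fragments reaches B.
F → B lies within R1.
B, C → A lies within R3.
A, B → F lies within R3.
A → F lies within R3.
A, C → B lies within R3.
Every dependency is enforceable on the fragments, so the decomposition is dependency-preserving.

none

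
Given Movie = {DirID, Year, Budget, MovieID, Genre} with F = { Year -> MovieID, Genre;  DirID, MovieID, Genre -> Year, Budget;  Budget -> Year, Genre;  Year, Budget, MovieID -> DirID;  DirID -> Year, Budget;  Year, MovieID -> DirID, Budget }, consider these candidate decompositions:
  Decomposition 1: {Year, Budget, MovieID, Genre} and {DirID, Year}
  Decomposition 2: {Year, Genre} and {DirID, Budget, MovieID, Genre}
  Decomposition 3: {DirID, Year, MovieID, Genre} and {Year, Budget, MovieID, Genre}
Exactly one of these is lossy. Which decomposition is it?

Decomposition 2

Decomposition 1: common = {Year}, closure = {DirID, Year, Budget, MovieID, Genre} → lossless.
Decomposition 2: common = {Genre}, closure = {Genre} → lossy.
Decomposition 3: common = {Year, MovieID, Genre}, closure = {DirID, Year, Budget, MovieID, Genre} → lossless.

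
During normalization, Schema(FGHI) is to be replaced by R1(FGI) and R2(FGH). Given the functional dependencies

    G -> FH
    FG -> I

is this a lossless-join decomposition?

Common attributes: R1 ∩ R2 = {FG}.
Closure of {FG}: G → FH applies, adding H; FG → I applies, adding I. So (FG)⁺ = {FGHI}.
This closure contains every attribute of R1, so R1 ∩ R2 → R1. The join is lossless.

Yes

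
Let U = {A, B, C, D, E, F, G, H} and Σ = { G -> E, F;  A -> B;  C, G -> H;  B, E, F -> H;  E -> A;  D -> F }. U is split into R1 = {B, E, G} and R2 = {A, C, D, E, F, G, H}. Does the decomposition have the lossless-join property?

Yes

Common attributes: R1 ∩ R2 = {E, G}.
Closure of {E, G}: G → E, F applies, adding F; E → A applies, adding A; A → B applies, adding B; B, E, F → H applies, adding H. So (E, G)⁺ = {A, B, E, F, G, H}.
This closure contains every attribute of R1, so R1 ∩ R2 → R1. The join is lossless.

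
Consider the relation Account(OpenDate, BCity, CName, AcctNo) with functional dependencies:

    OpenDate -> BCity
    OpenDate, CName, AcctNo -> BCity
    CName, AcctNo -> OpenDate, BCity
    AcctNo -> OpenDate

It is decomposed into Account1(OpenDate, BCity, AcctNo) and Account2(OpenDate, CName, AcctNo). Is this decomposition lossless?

Yes

Common attributes: Account1 ∩ Account2 = {OpenDate, AcctNo}.
Closure of {OpenDate, AcctNo}: OpenDate → BCity applies, adding BCity. So (OpenDate, AcctNo)⁺ = {OpenDate, BCity, AcctNo}.
This closure contains every attribute of Account1, so Account1 ∩ Account2 → Account1. The join is lossless.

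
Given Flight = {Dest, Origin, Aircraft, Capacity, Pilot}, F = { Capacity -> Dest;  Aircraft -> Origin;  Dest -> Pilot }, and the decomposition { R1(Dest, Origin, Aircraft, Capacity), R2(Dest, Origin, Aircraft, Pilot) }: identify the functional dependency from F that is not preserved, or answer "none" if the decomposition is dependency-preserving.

Capacity → Dest lies within R1.
Aircraft → Origin lies within R1.
Dest → Pilot lies within R2.
Every dependency is enforceable on the fragments, so the decomposition is dependency-preserving.

none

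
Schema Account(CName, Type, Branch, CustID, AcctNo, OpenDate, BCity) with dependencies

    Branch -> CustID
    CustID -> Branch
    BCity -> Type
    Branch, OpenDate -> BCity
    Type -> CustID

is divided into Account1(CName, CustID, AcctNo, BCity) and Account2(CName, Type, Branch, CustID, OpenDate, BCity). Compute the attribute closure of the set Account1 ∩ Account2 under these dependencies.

CName, Type, Branch, CustID, BCity

Account1 ∩ Account2 = {CName, CustID, BCity}.
CustID → Branch applies, adding Branch
BCity → Type applies, adding Type
Closure: {CName, Type, Branch, CustID, BCity}.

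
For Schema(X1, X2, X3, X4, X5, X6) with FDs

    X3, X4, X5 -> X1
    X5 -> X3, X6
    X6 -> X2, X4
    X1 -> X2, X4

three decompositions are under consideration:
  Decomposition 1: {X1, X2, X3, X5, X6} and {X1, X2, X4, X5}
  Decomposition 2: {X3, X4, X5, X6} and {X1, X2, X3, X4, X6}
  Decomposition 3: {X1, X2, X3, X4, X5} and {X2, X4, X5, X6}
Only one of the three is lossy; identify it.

Decomposition 1: common = {X1, X2, X5}, closure = {X1, X2, X3, X4, X5, X6} → lossless.
Decomposition 2: common = {X3, X4, X6}, closure = {X2, X3, X4, X6} → lossy.
Decomposition 3: common = {X2, X4, X5}, closure = {X1, X2, X3, X4, X5, X6} → lossless.

Decomposition 2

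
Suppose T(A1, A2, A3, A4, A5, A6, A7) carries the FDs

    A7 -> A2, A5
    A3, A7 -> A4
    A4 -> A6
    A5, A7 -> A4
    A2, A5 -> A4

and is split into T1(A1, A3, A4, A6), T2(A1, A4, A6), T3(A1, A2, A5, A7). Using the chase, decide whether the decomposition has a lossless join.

Chase test. Columns are A1, A2, A3, A4, A5, A6, A7; row i has aⱼ where attribute j ∈ Ti, else bᵢⱼ.
Initial tableau (one row per fragment):
  row 1: a1 b12 a3 a4 b15 a6 b17
  row 2: a1 b22 b23 a4 b25 a6 b27
  row 3: a1 a2 b33 b34 a5 b36 a7
No row becomes fully distinguished — the join is lossy.

No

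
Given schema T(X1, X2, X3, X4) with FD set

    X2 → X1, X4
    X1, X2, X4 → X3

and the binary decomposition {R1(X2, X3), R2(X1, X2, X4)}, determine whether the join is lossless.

Common attributes: R1 ∩ R2 = {X2}.
Closure of {X2}: X2 → X1, X4 applies, adding X1, X4; X1, X2, X4 → X3 applies, adding X3. So (X2)⁺ = {X1, X2, X3, X4}.
This closure contains every attribute of R1, so R1 ∩ R2 → R1. The join is lossless.

Yes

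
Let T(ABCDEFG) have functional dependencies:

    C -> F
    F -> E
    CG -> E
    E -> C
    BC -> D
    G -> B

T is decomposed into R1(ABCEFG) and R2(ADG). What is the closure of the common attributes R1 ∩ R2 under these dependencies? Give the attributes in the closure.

R1 ∩ R2 = {AG}.
G → B applies, adding B
Closure: {ABG}.

ABG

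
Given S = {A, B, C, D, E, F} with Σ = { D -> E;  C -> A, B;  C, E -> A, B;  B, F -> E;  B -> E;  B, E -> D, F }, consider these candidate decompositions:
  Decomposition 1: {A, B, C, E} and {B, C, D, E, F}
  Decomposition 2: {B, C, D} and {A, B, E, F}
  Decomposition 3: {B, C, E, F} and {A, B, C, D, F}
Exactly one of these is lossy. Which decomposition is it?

Decomposition 2

Decomposition 1: common = {B, C, E}, closure = {A, B, C, D, E, F} → lossless.
Decomposition 2: common = {B}, closure = {B, D, E, F} → lossy.
Decomposition 3: common = {B, C, F}, closure = {A, B, C, D, E, F} → lossless.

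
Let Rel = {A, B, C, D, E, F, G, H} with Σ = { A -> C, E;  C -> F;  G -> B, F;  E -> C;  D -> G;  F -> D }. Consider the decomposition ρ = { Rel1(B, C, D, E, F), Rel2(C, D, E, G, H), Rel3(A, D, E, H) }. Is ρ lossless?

Yes

Chase test. Columns are A, B, C, D, E, F, G, H; row i has aⱼ where attribute j ∈ Reli, else bᵢⱼ.
Initial tableau (one row per fragment):
  row 1: b11 a2 a3 a4 a5 a6 b17 b18
  row 2: b21 b22 a3 a4 a5 b26 a7 a8
  row 3: a1 b32 b33 a4 a5 b36 b37 a8
Rows 1 and 2 agree on C; apply C→F and equate their F entries.
Rows 1 and 3 agree on E; apply E→C and equate their C entries.
Rows 1 and 2 agree on D; apply D→G and equate their G entries.
Rows 1 and 3 agree on D; apply D→G and equate their G entries.
Rows 1 and 3 agree on C; apply C→F and equate their F entries.
Rows 1 and 2 agree on G; apply G→B, F and equate their B, F entries.
Rows 1 and 3 agree on G; apply G→B, F and equate their B, F entries.
Row 3 is now all distinguished symbols — the join is lossless.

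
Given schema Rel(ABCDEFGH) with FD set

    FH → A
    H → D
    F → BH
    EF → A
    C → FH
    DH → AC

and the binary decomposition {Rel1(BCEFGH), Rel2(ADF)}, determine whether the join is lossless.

Common attributes: Rel1 ∩ Rel2 = {F}.
Closure of {F}: F → BH applies, adding BH; FH → A applies, adding A; H → D applies, adding D; DH → AC applies, adding C. So (F)⁺ = {ABCDFH}.
This closure contains every attribute of Rel2, so Rel1 ∩ Rel2 → Rel2. The join is lossless.

Yes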